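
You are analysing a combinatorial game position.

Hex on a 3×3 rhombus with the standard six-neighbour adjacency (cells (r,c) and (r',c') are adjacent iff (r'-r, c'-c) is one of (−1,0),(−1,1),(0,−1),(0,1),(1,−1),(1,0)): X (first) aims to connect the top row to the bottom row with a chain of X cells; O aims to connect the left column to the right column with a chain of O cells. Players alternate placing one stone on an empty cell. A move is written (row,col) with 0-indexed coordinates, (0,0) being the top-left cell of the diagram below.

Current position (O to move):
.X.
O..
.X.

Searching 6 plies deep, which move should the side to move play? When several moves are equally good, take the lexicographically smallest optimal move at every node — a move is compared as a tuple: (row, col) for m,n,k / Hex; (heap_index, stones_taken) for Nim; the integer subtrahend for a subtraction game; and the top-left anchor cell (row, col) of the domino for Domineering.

[.X./O../.X.] O move#1: (0,0):-1/OX./O../.X., (0,2):-1/.XO/O../.X., (1,1):+1/.X./OO./.X.*, (1,2):-1/.X./O.O/.X., (2,0):-1/.X./O../OX., (2,2):-1/.X./O../.XO
[.X./OO./.X.] X move#2: (0,0):-1/XX./OO./.X.*, (0,2):-1/.XX/OO./.X., (1,2):-1/.X./OOX/.X., (2,0):-1/.X./OO./XX., (2,2):-1/.X./OO./.XX
[XX./OO./.X.] O move#3: (0,2):+1/XXO/OO./.X.*, (1,2):+1/XX./OOO/.X., (2,0):+1/XX./OO./OX., (2,2):+1/XX./OO./.XO
[XXO/OO./.X.] end (terminal -1, X#4); searched .X./O../.X. to 6

O's best at [.X./O../.X.]: (1,1)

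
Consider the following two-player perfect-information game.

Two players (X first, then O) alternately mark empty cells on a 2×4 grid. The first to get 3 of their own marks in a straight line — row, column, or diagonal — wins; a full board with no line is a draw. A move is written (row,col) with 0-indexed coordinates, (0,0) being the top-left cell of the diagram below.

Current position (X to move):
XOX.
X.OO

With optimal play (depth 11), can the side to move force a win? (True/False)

X winning at [XOX./X.OO]: False

ply 1, X at XOX./X.OO | (0,3)=-1→XOXX/X.OO; (1,1)=+0→XOX./XXOO*
ply 2, O at XOX./XXOO | (0,3)=+0→XOXO/XXOO*
ply 3: XOXO/XXOO is terminal +0 (X); from XOX./X.OO depth 11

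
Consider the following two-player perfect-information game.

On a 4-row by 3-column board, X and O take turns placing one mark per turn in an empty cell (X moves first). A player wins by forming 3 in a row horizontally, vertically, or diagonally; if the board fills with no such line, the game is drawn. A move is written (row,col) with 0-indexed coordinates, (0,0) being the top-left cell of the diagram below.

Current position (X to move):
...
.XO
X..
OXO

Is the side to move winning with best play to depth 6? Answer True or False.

p1 X@[.../.XO/X../OXO]: (0,0)[X../.XO/X../OXO]-1 (0,1)[.X./.XO/X../OXO]-1 (0,2)[..X/.XO/X../OXO]+1* (1,0)[.../XXO/X../OXO]-1 (2,1)[.../.XO/XX./OXO]+1 (2,2)[.../.XO/X.X/OXO]-1
p2 O@[..X/.XO/X../OXO] terminal -1; root [.../.XO/X../OXO] d6

X winning at [.../.XO/X../OXO]: True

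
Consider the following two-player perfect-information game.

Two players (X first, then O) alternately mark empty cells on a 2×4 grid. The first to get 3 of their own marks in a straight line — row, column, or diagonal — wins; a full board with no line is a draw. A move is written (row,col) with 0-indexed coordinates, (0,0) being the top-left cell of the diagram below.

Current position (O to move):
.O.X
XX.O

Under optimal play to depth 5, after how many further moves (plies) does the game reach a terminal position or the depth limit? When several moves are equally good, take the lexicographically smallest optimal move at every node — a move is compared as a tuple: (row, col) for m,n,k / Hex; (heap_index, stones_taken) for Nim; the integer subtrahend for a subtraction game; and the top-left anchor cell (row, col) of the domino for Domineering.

PV length from [.O.X/XX.O]: 3 plies

ply 1, O at .O.X/XX.O | (0,0)=-1→OO.X/XX.O; (0,2)=-1→.OOX/XX.O; (1,2)=+0→.O.X/XXOO*
ply 2, X at .O.X/XXOO | (0,0)=+0→XO.X/XXOO*; (0,2)=+0→.OXX/XXOO
ply 3, O at XO.X/XXOO | (0,2)=+0→XOOX/XXOO*
ply 4: XOOX/XXOO is terminal +0 (X); from .O.X/XX.O depth 5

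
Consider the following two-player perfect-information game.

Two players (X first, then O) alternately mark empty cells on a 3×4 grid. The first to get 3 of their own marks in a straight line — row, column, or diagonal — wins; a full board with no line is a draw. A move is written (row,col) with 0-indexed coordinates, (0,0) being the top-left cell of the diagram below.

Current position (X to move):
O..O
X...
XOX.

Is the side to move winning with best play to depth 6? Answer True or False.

[O..O/X.../XOX.] X move#1: (0,1):-1/OX.O/X.../XOX., (0,2):-1/O.XO/X.../XOX., (1,1):-1/O..O/XX../XOX., (1,2):+1/O..O/X.X./XOX.*, (1,3):-1/O..O/X..X/XOX., (2,3):-1/O..O/X.../XOXX
[O..O/X.X./XOX.] O move#2: (0,1):-1/OO.O/X.X./XOX.*, (0,2):-1/O.OO/X.X./XOX., (1,1):-1/O..O/XOX./XOX., (1,3):-1/O..O/X.XO/XOX., (2,3):-1/O..O/X.X./XOXO
[OO.O/X.X./XOX.] X move#3: (0,2):+1/OOXO/X.X./XOX.*, (1,1):+1/OO.O/XXX./XOX., (1,3):-1/OO.O/X.XX/XOX., (2,3):-1/OO.O/X.X./XOXX
[OOXO/X.X./XOX.] end (terminal -1, O#4); searched O..O/X.../XOX. to 6

X winning at [O..O/X.../XOX.]: True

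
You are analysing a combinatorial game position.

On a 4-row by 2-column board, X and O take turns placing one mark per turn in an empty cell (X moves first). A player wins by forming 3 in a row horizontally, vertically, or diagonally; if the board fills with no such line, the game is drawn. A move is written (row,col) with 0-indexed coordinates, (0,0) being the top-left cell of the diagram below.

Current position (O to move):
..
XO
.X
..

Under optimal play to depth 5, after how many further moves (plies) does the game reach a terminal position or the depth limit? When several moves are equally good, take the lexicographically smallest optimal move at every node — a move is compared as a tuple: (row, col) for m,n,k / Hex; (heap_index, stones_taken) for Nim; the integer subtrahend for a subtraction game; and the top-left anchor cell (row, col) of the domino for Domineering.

PV length from [../XO/.X/..]: 5 plies

p1 O@[../XO/.X/..]: (0,0)[O./XO/.X/..]+0* (0,1)[.O/XO/.X/..]-1 (2,0)[../XO/OX/..]+0 (3,0)[../XO/.X/O.]+0 (3,1)[../XO/.X/.O]-1
p2 X@[O./XO/.X/..]: (0,1)[OX/XO/.X/..]+0* (2,0)[O./XO/XX/..]+0 (3,0)[O./XO/.X/X.]+0 (3,1)[O./XO/.X/.X]+0
p3 O@[OX/XO/.X/..]: (2,0)[OX/XO/OX/..]+0* (3,0)[OX/XO/.X/O.]+0 (3,1)[OX/XO/.X/.O]+0
p4 X@[OX/XO/OX/..]: (3,0)[OX/XO/OX/X.]+0* (3,1)[OX/XO/OX/.X]+0
p5 O@[OX/XO/OX/X.]: (3,1)[OX/XO/OX/XO]+0*
p6 X@[OX/XO/OX/XO] terminal +0; root [../XO/.X/..] d5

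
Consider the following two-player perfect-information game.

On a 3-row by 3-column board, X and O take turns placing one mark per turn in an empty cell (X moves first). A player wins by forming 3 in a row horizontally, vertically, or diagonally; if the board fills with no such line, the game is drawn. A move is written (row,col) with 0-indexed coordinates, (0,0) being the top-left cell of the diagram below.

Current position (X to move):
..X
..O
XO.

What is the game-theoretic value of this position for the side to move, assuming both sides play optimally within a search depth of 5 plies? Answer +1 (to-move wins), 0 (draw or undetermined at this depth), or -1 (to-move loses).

value(..X/..O/XO., X) = +1

p1 X@[..X/..O/XO.]: (0,0)[X.X/..O/XO.]+1* (0,1)[.XX/..O/XO.]+1 (1,0)[..X/X.O/XO.]+1 (1,1)[..X/.XO/XO.]+1 (2,2)[..X/..O/XOX]-1
p2 O@[X.X/..O/XO.]: (0,1)[XOX/..O/XO.]-1* (1,0)[X.X/O.O/XO.]-1 (1,1)[X.X/.OO/XO.]-1 (2,2)[X.X/..O/XOO]-1
p3 X@[XOX/..O/XO.]: (1,0)[XOX/X.O/XO.]+1* (1,1)[XOX/.XO/XO.]+1 (2,2)[XOX/..O/XOX]-1
p4 O@[XOX/X.O/XO.] terminal -1; root [..X/..O/XO.] d5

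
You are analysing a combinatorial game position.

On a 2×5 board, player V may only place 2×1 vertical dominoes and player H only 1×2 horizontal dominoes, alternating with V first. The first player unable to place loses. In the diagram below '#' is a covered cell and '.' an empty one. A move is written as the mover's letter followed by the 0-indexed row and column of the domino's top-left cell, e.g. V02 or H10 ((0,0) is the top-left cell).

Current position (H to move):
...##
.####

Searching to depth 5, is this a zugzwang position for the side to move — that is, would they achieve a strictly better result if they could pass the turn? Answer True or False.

zugzwang(...##/.####, H) = False

ply 1, H at ...##/.#### | H00=+1→##.##/.####*; H01=-1→.####/.####
ply 2: ##.##/.#### is terminal -1 (V); from ...##/.#### depth 5
if H skipped the turn, V would face:
~ ply 1, V at ...##/.#### | V00=-1→#..##/#####*
~ ply 2, H at #..##/##### | H01=+1→#####/#####*
~ ply 3: #####/##### is terminal -1 (V); from ...##/.#### depth 5
compare (H): move=+1 vs pass=+1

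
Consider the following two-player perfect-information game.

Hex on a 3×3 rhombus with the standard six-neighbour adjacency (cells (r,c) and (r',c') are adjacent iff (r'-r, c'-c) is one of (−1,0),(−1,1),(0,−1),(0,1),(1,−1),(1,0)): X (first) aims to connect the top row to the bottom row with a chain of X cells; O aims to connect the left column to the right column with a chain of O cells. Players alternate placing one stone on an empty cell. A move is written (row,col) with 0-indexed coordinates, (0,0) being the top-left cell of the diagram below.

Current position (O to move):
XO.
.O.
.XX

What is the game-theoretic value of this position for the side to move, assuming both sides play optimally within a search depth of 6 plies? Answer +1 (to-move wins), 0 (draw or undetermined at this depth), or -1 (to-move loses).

value(XO./.O./.XX, O) = +1

p1 O@[XO./.O./.XX]: (0,2)[XOO/.O./.XX]+1* (1,0)[XO./OO./.XX]+1 (1,2)[XO./.OO/.XX]+1 (2,0)[XO./.O./OXX]+1
p2 X@[XOO/.O./.XX]: (1,0)[XOO/XO./.XX]-1* (1,2)[XOO/.OX/.XX]-1 (2,0)[XOO/.O./XXX]-1
p3 O@[XOO/XO./.XX]: (1,2)[XOO/XOO/.XX]-1 (2,0)[XOO/XO./OXX]+1*
p4 X@[XOO/XO./OXX] terminal -1; root [XO./.O./.XX] d6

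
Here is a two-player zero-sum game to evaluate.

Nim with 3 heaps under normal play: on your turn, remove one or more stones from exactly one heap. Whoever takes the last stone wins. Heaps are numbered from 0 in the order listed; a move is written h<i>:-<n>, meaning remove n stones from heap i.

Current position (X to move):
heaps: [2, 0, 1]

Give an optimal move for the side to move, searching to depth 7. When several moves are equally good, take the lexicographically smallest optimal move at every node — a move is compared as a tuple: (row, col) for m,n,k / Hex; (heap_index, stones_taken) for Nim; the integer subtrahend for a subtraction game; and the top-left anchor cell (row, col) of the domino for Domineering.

X's best at [(2,0,1)]: h0:-1

p1 X@[(2,0,1)]: h0:-1[(1,0,1)]+1* h0:-2[(0,0,1)]-1 h2:-1[(2,0,0)]-1
p2 O@[(1,0,1)]: h0:-1[(0,0,1)]-1* h2:-1[(1,0,0)]-1
p3 X@[(0,0,1)]: h2:-1[(0,0,0)]+1*
p4 O@[(0,0,0)] terminal -1; root [(2,0,1)] d7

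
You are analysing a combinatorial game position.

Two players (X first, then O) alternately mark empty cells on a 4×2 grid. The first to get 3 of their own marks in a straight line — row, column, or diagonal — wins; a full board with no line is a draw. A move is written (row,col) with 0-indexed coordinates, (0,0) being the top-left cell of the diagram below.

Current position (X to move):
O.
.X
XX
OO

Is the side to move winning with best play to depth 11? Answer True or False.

X winning at [O./.X/XX/OO]: True

p1 X@[O./.X/XX/OO]: (0,1)[OX/.X/XX/OO]+1* (1,0)[O./XX/XX/OO]+0
p2 O@[OX/.X/XX/OO] terminal -1; root [O./.X/XX/OO] d11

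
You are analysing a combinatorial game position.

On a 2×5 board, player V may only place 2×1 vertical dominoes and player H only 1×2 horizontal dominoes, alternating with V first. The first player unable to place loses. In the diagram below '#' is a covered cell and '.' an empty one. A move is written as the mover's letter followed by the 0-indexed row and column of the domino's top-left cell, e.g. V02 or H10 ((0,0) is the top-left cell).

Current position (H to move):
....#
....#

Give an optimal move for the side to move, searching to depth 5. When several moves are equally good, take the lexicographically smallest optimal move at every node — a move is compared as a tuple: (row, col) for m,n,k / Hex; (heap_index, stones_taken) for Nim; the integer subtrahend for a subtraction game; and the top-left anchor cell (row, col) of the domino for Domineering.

ply 1, H at ....#/....# | H00=-1→##..#/....#; H01=+1→.##.#/....#*; H02=-1→..###/....#; H10=-1→....#/##..#; H11=+1→....#/.##.#; H12=-1→....#/..###
ply 2, V at .##.#/....# | V00=-1→###.#/#...#*; V03=-1→.####/...##
ply 3, H at ###.#/#...# | H11=-1→###.#/###.#; H12=+1→###.#/#.###*
ply 4: ###.#/#.### is terminal -1 (V); from ....#/....# depth 5

H's best at [....#/....#]: H01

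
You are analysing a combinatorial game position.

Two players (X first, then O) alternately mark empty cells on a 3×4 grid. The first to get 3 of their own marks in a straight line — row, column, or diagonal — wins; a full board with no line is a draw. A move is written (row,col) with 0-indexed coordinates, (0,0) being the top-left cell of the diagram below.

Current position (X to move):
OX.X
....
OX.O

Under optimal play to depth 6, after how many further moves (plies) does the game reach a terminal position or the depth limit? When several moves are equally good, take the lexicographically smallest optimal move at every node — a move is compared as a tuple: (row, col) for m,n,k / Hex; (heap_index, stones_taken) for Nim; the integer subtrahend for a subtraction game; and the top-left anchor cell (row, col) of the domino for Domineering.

[OX.X/..../OX.O] X move#1: (0,2):+1/OXXX/..../OX.O*, (1,0):+1/OX.X/X.../OX.O, (1,1):+1/OX.X/.X../OX.O, (1,2):+1/OX.X/..X./OX.O, (1,3):-1/OX.X/...X/OX.O, (2,2):-1/OX.X/..../OXXO
[OXXX/..../OX.O] end (terminal -1, O#2); searched OX.X/..../OX.O to 6

PV length from [OX.X/..../OX.O]: 1 ply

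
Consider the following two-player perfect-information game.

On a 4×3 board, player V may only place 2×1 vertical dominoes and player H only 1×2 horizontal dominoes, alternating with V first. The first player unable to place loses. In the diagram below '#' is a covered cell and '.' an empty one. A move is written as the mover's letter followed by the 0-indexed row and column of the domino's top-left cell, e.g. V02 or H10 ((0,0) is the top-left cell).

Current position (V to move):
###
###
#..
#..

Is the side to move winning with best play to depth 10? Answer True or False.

[###/###/#../#..] V move#1: V21:+1/###/###/##./##.*, V22:+1/###/###/#.#/#.#
[###/###/##./##.] end (terminal -1, H#2); searched ###/###/#../#.. to 10

V winning at [###/###/#../#..]: True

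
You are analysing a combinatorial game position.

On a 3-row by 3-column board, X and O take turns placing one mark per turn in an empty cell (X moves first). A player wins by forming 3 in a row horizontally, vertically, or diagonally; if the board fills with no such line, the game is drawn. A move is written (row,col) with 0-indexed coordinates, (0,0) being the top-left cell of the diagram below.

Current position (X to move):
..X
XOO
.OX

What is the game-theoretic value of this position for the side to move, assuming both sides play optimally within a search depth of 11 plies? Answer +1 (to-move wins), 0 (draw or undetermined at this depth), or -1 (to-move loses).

value(..X/XOO/.OX, X) = 0

[..X/XOO/.OX] X move#1: (0,0):-1/X.X/XOO/.OX, (0,1):+0/.XX/XOO/.OX*, (2,0):-1/..X/XOO/XOX
[.XX/XOO/.OX] O move#2: (0,0):+0/OXX/XOO/.OX*, (2,0):-1/.XX/XOO/OOX
[OXX/XOO/.OX] X move#3: (2,0):+0/OXX/XOO/XOX*
[OXX/XOO/XOX] end (terminal +0, O#4); searched ..X/XOO/.OX to 11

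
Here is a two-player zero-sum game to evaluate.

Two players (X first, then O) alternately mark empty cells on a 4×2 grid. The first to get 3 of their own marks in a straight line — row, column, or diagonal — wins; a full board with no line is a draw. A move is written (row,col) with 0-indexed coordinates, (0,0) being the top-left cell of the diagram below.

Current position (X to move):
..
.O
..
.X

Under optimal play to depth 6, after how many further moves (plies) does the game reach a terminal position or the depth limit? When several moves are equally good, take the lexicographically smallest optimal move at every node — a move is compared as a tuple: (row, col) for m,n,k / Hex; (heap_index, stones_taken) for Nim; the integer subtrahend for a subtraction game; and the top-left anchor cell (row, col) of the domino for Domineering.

PV length from [../.O/../.X]: 6 plies

[../.O/../.X] X move#1: (0,0):+0/X./.O/../.X*, (0,1):+0/.X/.O/../.X, (1,0):+0/../XO/../.X, (2,0):+0/../.O/X./.X, (2,1):+0/../.O/.X/.X, (3,0):+0/../.O/../XX
[X./.O/../.X] O move#2: (0,1):+0/XO/.O/../.X*, (1,0):+0/X./OO/../.X, (2,0):+0/X./.O/O./.X, (2,1):+0/X./.O/.O/.X, (3,0):+0/X./.O/../OX
[XO/.O/../.X] X move#3: (1,0):-1/XO/XO/../.X, (2,0):-1/XO/.O/X./.X, (2,1):+0/XO/.O/.X/.X*, (3,0):-1/XO/.O/../XX
[XO/.O/.X/.X] O move#4: (1,0):+0/XO/OO/.X/.X*, (2,0):+0/XO/.O/OX/.X, (3,0):+0/XO/.O/.X/OX
[XO/OO/.X/.X] X move#5: (2,0):+0/XO/OO/XX/.X*, (3,0):+0/XO/OO/.X/XX
[XO/OO/XX/.X] O move#6: (3,0):+0/XO/OO/XX/OX*
[XO/OO/XX/OX] end (terminal +0, X#7); searched ../.O/../.X to 6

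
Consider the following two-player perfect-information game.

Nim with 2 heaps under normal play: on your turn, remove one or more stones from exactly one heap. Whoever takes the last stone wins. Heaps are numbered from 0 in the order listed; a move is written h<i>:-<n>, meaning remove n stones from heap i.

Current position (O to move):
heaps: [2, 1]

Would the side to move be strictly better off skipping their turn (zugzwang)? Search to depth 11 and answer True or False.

ply 1, O at (2,1) | h0:-1=+1→(1,1)*; h0:-2=-1→(0,1); h1:-1=-1→(2,0)
ply 2, X at (1,1) | h0:-1=-1→(0,1)*; h1:-1=-1→(1,0)
ply 3, O at (0,1) | h1:-1=+1→(0,0)*
ply 4: (0,0) is terminal -1 (X); from (2,1) depth 11
if O skipped the turn, X would face:
~ ply 1, X at (2,1) | h0:-1=+1→(1,1)*; h0:-2=-1→(0,1); h1:-1=-1→(2,0)
~ ply 2, O at (1,1) | h0:-1=-1→(0,1)*; h1:-1=-1→(1,0)
~ ply 3, X at (0,1) | h1:-1=+1→(0,0)*
~ ply 4: (0,0) is terminal -1 (O); from (2,1) depth 11
compare (O): move=+1 vs pass=-1

zugzwang((2,1), O) = False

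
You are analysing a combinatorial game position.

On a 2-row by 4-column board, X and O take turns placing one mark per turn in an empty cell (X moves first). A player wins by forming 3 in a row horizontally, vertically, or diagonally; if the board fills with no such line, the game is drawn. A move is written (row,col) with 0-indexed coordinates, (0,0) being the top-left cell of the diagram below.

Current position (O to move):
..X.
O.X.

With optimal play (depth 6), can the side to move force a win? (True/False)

O winning at [..X./O.X.]: False

[..X./O.X.] O move#1: (0,0):+0/O.X./O.X.*, (0,1):+0/.OX./O.X., (0,3):+0/..XO/O.X., (1,1):-1/..X./OOX., (1,3):-1/..X./O.XO
[O.X./O.X.] X move#2: (0,1):+0/OXX./O.X.*, (0,3):+0/O.XX/O.X., (1,1):+0/O.X./OXX., (1,3):+0/O.X./O.XX
[OXX./O.X.] O move#3: (0,3):+0/OXXO/O.X.*, (1,1):-1/OXX./OOX., (1,3):-1/OXX./O.XO
[OXXO/O.X.] X move#4: (1,1):+0/OXXO/OXX.*, (1,3):+0/OXXO/O.XX
[OXXO/OXX.] O move#5: (1,3):+0/OXXO/OXXO*
[OXXO/OXXO] end (terminal +0, X#6); searched ..X./O.X. to 6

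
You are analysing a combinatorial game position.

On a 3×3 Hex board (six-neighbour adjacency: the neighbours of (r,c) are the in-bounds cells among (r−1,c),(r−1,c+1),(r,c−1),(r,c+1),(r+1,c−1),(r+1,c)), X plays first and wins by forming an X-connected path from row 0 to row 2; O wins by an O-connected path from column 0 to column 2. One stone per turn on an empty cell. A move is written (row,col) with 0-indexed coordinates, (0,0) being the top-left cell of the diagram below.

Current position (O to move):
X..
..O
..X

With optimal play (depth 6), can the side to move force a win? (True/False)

O winning at [X../..O/..X]: True

[X../..O/..X] O move#1: (0,1):-1/XO./..O/..X, (0,2):-1/X.O/..O/..X, (1,0):-1/X../O.O/..X, (1,1):+1/X../.OO/..X*, (2,0):+1/X../..O/O.X, (2,1):-1/X../..O/.OX
[X../.OO/..X] X move#2: (0,1):-1/XX./.OO/..X*, (0,2):-1/X.X/.OO/..X, (1,0):-1/X../XOO/..X, (2,0):-1/X../.OO/X.X, (2,1):-1/X../.OO/.XX
[XX./.OO/..X] O move#3: (0,2):+1/XXO/.OO/..X*, (1,0):+1/XX./OOO/..X, (2,0):+1/XX./.OO/O.X, (2,1):+1/XX./.OO/.OX
[XXO/.OO/..X] X move#4: (1,0):-1/XXO/XOO/..X*, (2,0):-1/XXO/.OO/X.X, (2,1):-1/XXO/.OO/.XX
[XXO/XOO/..X] O move#5: (2,0):+1/XXO/XOO/O.X*, (2,1):-1/XXO/XOO/.OX
[XXO/XOO/O.X] end (terminal -1, X#6); searched X../..O/..X to 6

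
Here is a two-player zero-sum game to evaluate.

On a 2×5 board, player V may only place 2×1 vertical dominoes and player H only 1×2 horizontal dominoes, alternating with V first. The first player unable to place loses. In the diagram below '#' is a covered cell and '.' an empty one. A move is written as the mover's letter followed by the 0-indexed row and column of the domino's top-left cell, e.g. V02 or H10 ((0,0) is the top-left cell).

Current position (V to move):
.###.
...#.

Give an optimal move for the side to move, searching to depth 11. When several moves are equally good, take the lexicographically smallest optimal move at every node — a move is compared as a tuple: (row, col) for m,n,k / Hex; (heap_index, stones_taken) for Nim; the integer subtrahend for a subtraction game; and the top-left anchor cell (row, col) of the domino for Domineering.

V's best at [.###./...#.]: V00

[.###./...#.] V move#1: V00:+1/####./#..#.*, V04:-1/.####/...##
[####./#..#.] H move#2: H11:-1/####./####.*
[####./####.] V move#3: V04:+1/#####/#####*
[#####/#####] end (terminal -1, H#4); searched .###./...#. to 11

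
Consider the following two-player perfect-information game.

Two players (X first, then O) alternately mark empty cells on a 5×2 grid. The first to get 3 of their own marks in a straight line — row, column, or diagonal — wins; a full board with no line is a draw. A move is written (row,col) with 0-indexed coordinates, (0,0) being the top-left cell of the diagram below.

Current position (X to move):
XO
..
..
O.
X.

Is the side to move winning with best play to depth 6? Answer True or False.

X winning at [XO/../../O./X.]: False

ply 1, X at XO/../../O./X. | (1,0)=+0→XO/X./../O./X.*; (1,1)=+0→XO/.X/../O./X.; (2,0)=+0→XO/../X./O./X.; (2,1)=+0→XO/../.X/O./X.; (3,1)=+0→XO/../../OX/X.; (4,1)=+0→XO/../../O./XX
ply 2, O at XO/X./../O./X. | (1,1)=-1→XO/XO/../O./X.; (2,0)=+0→XO/X./O./O./X.*; (2,1)=-1→XO/X./.O/O./X.; (3,1)=-1→XO/X./../OO/X.; (4,1)=-1→XO/X./../O./XO
ply 3, X at XO/X./O./O./X. | (1,1)=+0→XO/XX/O./O./X.*; (2,1)=+0→XO/X./OX/O./X.; (3,1)=+0→XO/X./O./OX/X.; (4,1)=+0→XO/X./O./O./XX
ply 4, O at XO/XX/O./O./X. | (2,1)=+0→XO/XX/OO/O./X.*; (3,1)=+0→XO/XX/O./OO/X.; (4,1)=+0→XO/XX/O./O./XO
ply 5, X at XO/XX/OO/O./X. | (3,1)=+0→XO/XX/OO/OX/X.*; (4,1)=+0→XO/XX/OO/O./XX
ply 6, O at XO/XX/OO/OX/X. | (4,1)=+0→XO/XX/OO/OX/XO*
ply 7: XO/XX/OO/OX/XO is terminal +0 (X); from XO/../../O./X. depth 6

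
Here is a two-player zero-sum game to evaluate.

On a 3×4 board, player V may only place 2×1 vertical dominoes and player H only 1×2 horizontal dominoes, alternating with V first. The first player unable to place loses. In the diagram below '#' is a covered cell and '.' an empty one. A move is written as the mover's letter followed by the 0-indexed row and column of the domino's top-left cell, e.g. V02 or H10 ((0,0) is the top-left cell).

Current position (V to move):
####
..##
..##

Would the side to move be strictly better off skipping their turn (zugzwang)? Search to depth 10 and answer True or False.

[####/..##/..##] V move#1: V10:+1/####/#.##/#.##*, V11:+1/####/.###/.###
[####/#.##/#.##] end (terminal -1, H#2); searched ####/..##/..## to 10
suppose V passes — search the same position with H to move:
pass> [####/..##/..##] H move#1: H10:+1/####/####/..##*, H20:+1/####/..##/####
pass> [####/####/..##] end (terminal -1, V#2); searched ####/..##/..## to 10
for V: play +1, pass -1

zugzwang(####/..##/..##, V) = False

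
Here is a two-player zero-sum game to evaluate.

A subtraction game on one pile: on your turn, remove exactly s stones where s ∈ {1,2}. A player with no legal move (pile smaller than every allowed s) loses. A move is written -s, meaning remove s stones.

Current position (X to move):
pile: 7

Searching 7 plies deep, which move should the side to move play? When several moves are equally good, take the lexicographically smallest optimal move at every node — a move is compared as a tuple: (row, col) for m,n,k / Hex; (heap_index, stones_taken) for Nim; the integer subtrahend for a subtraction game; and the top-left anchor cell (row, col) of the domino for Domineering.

X's best at [7]: -1

p1 X@[7]: -1[6]+1* -2[5]-1
p2 O@[6]: -1[5]-1* -2[4]-1
p3 X@[5]: -1[4]-1 -2[3]+1*
p4 O@[3]: -1[2]-1* -2[1]-1
p5 X@[2]: -1[1]-1 -2[0]+1*
p6 O@[0] terminal -1; root [7] d7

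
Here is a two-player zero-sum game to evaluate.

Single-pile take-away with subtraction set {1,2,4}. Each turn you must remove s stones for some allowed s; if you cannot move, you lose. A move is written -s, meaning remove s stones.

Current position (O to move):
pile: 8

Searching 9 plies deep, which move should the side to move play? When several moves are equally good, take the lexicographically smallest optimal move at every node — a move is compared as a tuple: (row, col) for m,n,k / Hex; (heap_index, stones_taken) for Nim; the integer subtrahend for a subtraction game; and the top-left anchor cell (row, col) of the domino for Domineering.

[8] O move#1: -1:-1/7, -2:+1/6*, -4:-1/4
[6] X move#2: -1:-1/5*, -2:-1/4, -4:-1/2
[5] O move#3: -1:-1/4, -2:+1/3*, -4:-1/1
[3] X move#4: -1:-1/2*, -2:-1/1
[2] O move#5: -1:-1/1, -2:+1/0*
[0] end (terminal -1, X#6); searched 8 to 9

O's best at [8]: -2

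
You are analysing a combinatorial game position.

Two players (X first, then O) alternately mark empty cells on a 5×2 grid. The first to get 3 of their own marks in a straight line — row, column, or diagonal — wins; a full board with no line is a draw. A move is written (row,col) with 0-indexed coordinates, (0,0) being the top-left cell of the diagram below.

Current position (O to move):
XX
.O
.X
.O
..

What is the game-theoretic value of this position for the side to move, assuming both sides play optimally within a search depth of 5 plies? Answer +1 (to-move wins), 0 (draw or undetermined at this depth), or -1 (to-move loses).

ply 1, O at XX/.O/.X/.O/.. | (1,0)=+0→XX/OO/.X/.O/..*; (2,0)=+0→XX/.O/OX/.O/..; (3,0)=+0→XX/.O/.X/OO/..; (4,0)=+0→XX/.O/.X/.O/O.; (4,1)=+0→XX/.O/.X/.O/.O
ply 2, X at XX/OO/.X/.O/.. | (2,0)=+0→XX/OO/XX/.O/..*; (3,0)=+0→XX/OO/.X/XO/..; (4,0)=+0→XX/OO/.X/.O/X.; (4,1)=+0→XX/OO/.X/.O/.X
ply 3, O at XX/OO/XX/.O/.. | (3,0)=+0→XX/OO/XX/OO/..*; (4,0)=+0→XX/OO/XX/.O/O.; (4,1)=+0→XX/OO/XX/.O/.O
ply 4, X at XX/OO/XX/OO/.. | (4,0)=+0→XX/OO/XX/OO/X.*; (4,1)=+0→XX/OO/XX/OO/.X
ply 5, O at XX/OO/XX/OO/X. | (4,1)=+0→XX/OO/XX/OO/XO*
ply 6: XX/OO/XX/OO/XO is terminal +0 (X); from XX/.O/.X/.O/.. depth 5

value(XX/.O/.X/.O/.., O) = 0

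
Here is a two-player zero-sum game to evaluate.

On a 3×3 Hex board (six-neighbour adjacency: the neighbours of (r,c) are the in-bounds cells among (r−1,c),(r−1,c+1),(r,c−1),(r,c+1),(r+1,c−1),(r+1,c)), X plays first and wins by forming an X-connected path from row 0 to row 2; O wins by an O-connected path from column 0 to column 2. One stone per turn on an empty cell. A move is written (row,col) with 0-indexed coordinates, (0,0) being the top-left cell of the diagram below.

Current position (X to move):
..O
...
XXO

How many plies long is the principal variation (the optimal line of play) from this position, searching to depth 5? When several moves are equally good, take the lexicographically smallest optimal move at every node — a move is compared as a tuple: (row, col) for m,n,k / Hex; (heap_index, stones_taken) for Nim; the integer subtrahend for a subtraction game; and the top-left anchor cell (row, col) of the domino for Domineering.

PV length from [..O/.../XXO]: 3 plies

[..O/.../XXO] X move#1: (0,0):-1/X.O/.../XXO, (0,1):+1/.XO/.../XXO*, (1,0):+1/..O/X../XXO, (1,1):-1/..O/.X./XXO, (1,2):-1/..O/..X/XXO
[.XO/.../XXO] O move#2: (0,0):-1/OXO/.../XXO*, (1,0):-1/.XO/O../XXO, (1,1):-1/.XO/.O./XXO, (1,2):-1/.XO/..O/XXO
[OXO/.../XXO] X move#3: (1,0):+1/OXO/X../XXO*, (1,1):+1/OXO/.X./XXO, (1,2):+1/OXO/..X/XXO
[OXO/X../XXO] end (terminal -1, O#4); searched ..O/.../XXO to 5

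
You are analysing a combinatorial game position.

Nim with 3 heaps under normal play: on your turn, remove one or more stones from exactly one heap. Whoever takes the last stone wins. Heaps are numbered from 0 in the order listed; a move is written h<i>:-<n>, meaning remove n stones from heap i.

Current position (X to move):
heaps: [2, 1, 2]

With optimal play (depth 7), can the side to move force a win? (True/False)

p1 X@[(2,1,2)]: h0:-1[(1,1,2)]-1 h0:-2[(0,1,2)]-1 h1:-1[(2,0,2)]+1* h2:-1[(2,1,1)]-1 h2:-2[(2,1,0)]-1
p2 O@[(2,0,2)]: h0:-1[(1,0,2)]-1* h0:-2[(0,0,2)]-1 h2:-1[(2,0,1)]-1 h2:-2[(2,0,0)]-1
p3 X@[(1,0,2)]: h0:-1[(0,0,2)]-1 h2:-1[(1,0,1)]+1* h2:-2[(1,0,0)]-1
p4 O@[(1,0,1)]: h0:-1[(0,0,1)]-1* h2:-1[(1,0,0)]-1
p5 X@[(0,0,1)]: h2:-1[(0,0,0)]+1*
p6 O@[(0,0,0)] terminal -1; root [(2,1,2)] d7

X winning at [(2,1,2)]: True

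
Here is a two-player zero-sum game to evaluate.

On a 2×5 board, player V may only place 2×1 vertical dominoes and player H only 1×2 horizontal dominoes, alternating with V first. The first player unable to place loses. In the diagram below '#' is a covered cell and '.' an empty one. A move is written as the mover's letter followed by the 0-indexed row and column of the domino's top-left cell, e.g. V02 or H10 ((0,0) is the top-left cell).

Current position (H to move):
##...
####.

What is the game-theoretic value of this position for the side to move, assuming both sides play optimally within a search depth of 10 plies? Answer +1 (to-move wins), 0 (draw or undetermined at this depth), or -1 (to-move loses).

value(##.../####., H) = +1

[##.../####.] H move#1: H02:-1/####./####., H03:+1/##.##/####.*
[##.##/####.] end (terminal -1, V#2); searched ##.../####. to 10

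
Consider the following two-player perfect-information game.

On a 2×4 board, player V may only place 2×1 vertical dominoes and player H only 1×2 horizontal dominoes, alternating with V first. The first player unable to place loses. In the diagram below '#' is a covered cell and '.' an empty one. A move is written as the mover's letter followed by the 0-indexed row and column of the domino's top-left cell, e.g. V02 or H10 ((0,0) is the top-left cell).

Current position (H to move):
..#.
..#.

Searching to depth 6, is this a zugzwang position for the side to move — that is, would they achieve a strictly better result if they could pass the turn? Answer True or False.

zugzwang(..#./..#., H) = False

p1 H@[..#./..#.]: H00[###./..#.]+1* H10[..#./###.]+1
p2 V@[###./..#.]: V03[####/..##]-1*
p3 H@[####/..##]: H10[####/####]+1*
p4 V@[####/####] terminal -1; root [..#./..#.] d6
suppose H passes — search the same position with V to move:
pass> p1 V@[..#./..#.]: V00[#.#./#.#.]+1* V01[.##./.##.]+1 V03[..##/..##]-1
pass> p2 H@[#.#./#.#.] terminal -1; root [..#./..#.] d6
for H: play +1, pass -1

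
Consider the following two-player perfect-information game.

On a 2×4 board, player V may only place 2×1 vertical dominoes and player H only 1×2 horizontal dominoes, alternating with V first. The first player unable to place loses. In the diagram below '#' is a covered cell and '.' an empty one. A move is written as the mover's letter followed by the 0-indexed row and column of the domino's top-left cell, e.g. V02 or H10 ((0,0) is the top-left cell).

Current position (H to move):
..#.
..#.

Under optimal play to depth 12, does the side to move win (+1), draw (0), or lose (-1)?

value(..#./..#., H) = +1

p1 H@[..#./..#.]: H00[###./..#.]+1* H10[..#./###.]+1
p2 V@[###./..#.]: V03[####/..##]-1*
p3 H@[####/..##]: H10[####/####]+1*
p4 V@[####/####] terminal -1; root [..#./..#.] d12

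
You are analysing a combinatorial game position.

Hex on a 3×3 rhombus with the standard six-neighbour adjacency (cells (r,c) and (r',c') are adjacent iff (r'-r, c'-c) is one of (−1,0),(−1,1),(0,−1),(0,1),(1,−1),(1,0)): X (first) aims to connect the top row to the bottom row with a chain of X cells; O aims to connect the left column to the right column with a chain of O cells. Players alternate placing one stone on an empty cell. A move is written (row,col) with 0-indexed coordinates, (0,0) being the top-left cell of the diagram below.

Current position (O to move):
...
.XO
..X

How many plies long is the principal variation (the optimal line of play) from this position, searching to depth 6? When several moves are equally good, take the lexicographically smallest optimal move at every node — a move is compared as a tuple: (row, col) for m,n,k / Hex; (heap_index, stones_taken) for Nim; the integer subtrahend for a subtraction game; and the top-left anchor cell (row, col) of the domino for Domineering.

PV length from [.../.XO/..X]: 6 plies

ply 1, O at .../.XO/..X | (0,0)=-1→O../.XO/..X*; (0,1)=-1→.O./.XO/..X; (0,2)=-1→..O/.XO/..X; (1,0)=-1→.../OXO/..X; (2,0)=-1→.../.XO/O.X; (2,1)=-1→.../.XO/.OX
ply 2, X at O../.XO/..X | (0,1)=+1→OX./.XO/..X*; (0,2)=+1→O.X/.XO/..X; (1,0)=+1→O../XXO/..X; (2,0)=+1→O../.XO/X.X; (2,1)=+1→O../.XO/.XX
ply 3, O at OX./.XO/..X | (0,2)=-1→OXO/.XO/..X*; (1,0)=-1→OX./OXO/..X; (2,0)=-1→OX./.XO/O.X; (2,1)=-1→OX./.XO/.OX
ply 4, X at OXO/.XO/..X | (1,0)=+1→OXO/XXO/..X*; (2,0)=+1→OXO/.XO/X.X; (2,1)=+1→OXO/.XO/.XX
ply 5, O at OXO/XXO/..X | (2,0)=-1→OXO/XXO/O.X*; (2,1)=-1→OXO/XXO/.OX
ply 6, X at OXO/XXO/O.X | (2,1)=+1→OXO/XXO/OXX*
ply 7: OXO/XXO/OXX is terminal -1 (O); from .../.XO/..X depth 6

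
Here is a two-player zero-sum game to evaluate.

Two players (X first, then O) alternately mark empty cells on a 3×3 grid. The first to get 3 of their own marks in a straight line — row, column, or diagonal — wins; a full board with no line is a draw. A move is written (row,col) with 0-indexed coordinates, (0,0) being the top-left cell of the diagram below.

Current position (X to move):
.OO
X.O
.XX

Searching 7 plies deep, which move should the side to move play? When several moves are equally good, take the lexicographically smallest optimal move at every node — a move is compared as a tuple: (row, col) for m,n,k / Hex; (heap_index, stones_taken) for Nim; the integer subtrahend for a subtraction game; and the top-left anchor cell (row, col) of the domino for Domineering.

X's best at [.OO/X.O/.XX]: (0,0)

p1 X@[.OO/X.O/.XX]: (0,0)[XOO/X.O/.XX]+1* (1,1)[.OO/XXO/.XX]-1 (2,0)[.OO/X.O/XXX]+1
p2 O@[XOO/X.O/.XX]: (1,1)[XOO/XOO/.XX]-1* (2,0)[XOO/X.O/OXX]-1
p3 X@[XOO/XOO/.XX]: (2,0)[XOO/XOO/XXX]+1*
p4 O@[XOO/XOO/XXX] terminal -1; root [.OO/X.O/.XX] d7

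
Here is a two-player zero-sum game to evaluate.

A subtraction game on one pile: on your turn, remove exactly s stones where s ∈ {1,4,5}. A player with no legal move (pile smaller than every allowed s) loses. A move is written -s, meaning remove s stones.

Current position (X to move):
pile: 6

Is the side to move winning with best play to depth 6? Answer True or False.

X winning at [6]: True

ply 1, X at 6 | -1=-1→5; -4=+1→2*; -5=-1→1
ply 2, O at 2 | -1=-1→1*
ply 3, X at 1 | -1=+1→0*
ply 4: 0 is terminal -1 (O); from 6 depth 6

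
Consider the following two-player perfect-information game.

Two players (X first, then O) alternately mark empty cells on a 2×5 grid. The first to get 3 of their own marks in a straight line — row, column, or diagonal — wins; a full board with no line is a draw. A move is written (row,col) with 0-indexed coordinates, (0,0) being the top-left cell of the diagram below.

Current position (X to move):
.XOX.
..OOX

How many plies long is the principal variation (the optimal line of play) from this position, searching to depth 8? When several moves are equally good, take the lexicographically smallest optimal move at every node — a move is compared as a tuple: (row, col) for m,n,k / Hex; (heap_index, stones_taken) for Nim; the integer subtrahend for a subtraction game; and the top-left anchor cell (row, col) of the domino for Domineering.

ply 1, X at .XOX./..OOX | (0,0)=-1→XXOX./..OOX; (0,4)=-1→.XOXX/..OOX; (1,0)=-1→.XOX./X.OOX; (1,1)=+0→.XOX./.XOOX*
ply 2, O at .XOX./.XOOX | (0,0)=+0→OXOX./.XOOX*; (0,4)=+0→.XOXO/.XOOX; (1,0)=+0→.XOX./OXOOX
ply 3, X at OXOX./.XOOX | (0,4)=+0→OXOXX/.XOOX*; (1,0)=+0→OXOX./XXOOX
ply 4, O at OXOXX/.XOOX | (1,0)=+0→OXOXX/OXOOX*
ply 5: OXOXX/OXOOX is terminal +0 (X); from .XOX./..OOX depth 8

PV length from [.XOX./..OOX]: 4 plies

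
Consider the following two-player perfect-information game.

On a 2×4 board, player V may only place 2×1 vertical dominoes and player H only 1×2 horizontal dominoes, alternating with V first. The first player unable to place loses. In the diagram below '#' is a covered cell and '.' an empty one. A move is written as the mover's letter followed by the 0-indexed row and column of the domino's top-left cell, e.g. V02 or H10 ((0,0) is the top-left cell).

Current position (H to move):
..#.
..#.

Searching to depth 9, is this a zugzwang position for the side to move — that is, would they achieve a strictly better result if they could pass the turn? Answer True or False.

[..#./..#.] H move#1: H00:+1/###./..#.*, H10:+1/..#./###.
[###./..#.] V move#2: V03:-1/####/..##*
[####/..##] H move#3: H10:+1/####/####*
[####/####] end (terminal -1, V#4); searched ..#./..#. to 9
suppose H passes — search the same position with V to move:
pass> [..#./..#.] V move#1: V00:+1/#.#./#.#.*, V01:+1/.##./.##., V03:-1/..##/..##
pass> [#.#./#.#.] end (terminal -1, H#2); searched ..#./..#. to 9
for H: play +1, pass -1

zugzwang(..#./..#., H) = False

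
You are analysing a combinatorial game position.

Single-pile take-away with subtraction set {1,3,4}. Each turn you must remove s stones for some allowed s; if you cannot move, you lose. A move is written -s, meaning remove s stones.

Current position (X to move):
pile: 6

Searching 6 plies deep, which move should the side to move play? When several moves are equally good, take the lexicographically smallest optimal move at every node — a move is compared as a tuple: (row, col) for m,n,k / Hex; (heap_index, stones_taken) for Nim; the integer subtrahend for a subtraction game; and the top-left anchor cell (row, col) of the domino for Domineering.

[6] X move#1: -1:-1/5, -3:-1/3, -4:+1/2*
[2] O move#2: -1:-1/1*
[1] X move#3: -1:+1/0*
[0] end (terminal -1, O#4); searched 6 to 6

X's best at [6]: -4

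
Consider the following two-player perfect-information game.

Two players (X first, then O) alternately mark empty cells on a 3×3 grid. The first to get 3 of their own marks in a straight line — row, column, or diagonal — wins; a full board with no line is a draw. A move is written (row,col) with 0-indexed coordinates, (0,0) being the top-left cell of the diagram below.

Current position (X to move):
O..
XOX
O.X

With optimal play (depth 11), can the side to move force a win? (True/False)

p1 X@[O../XOX/O.X]: (0,1)[OX./XOX/O.X]-1 (0,2)[O.X/XOX/O.X]+1* (2,1)[O../XOX/OXX]-1
p2 O@[O.X/XOX/O.X] terminal -1; root [O../XOX/O.X] d11

X winning at [O../XOX/O.X]: True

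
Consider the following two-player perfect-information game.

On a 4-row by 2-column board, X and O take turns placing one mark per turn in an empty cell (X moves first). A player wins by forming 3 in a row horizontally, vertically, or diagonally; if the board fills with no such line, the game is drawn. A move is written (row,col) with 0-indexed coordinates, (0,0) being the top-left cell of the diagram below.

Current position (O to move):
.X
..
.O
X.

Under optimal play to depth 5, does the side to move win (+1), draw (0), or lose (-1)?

value(.X/../.O/X., O) = 0

ply 1, O at .X/../.O/X. | (0,0)=+0→OX/../.O/X.*; (1,0)=+0→.X/O./.O/X.; (1,1)=+0→.X/.O/.O/X.; (2,0)=+0→.X/../OO/X.; (3,1)=+0→.X/../.O/XO
ply 2, X at OX/../.O/X. | (1,0)=+0→OX/X./.O/X.*; (1,1)=+0→OX/.X/.O/X.; (2,0)=+0→OX/../XO/X.; (3,1)=+0→OX/../.O/XX
ply 3, O at OX/X./.O/X. | (1,1)=-1→OX/XO/.O/X.; (2,0)=+0→OX/X./OO/X.*; (3,1)=-1→OX/X./.O/XO
ply 4, X at OX/X./OO/X. | (1,1)=+0→OX/XX/OO/X.*; (3,1)=+0→OX/X./OO/XX
ply 5, O at OX/XX/OO/X. | (3,1)=+0→OX/XX/OO/XO*
ply 6: OX/XX/OO/XO is terminal +0 (X); from .X/../.O/X. depth 5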